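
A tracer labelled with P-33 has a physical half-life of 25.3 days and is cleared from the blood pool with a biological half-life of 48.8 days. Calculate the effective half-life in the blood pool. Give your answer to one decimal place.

1/t_eff = 1/t_phys + 1/t_biol = 1/25.3 + 1/48.8 = 0.060017 per day.
t_eff = 25.3 × 48.8 / (25.3 + 48.8) ≈ 16.662 days.

16.7 days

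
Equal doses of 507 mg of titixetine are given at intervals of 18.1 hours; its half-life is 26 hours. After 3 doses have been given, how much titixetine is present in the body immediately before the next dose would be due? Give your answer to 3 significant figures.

625 mg

The 3 doses were given 54.3, 36.2, 18.1 hours ago.
Total = 507·(1/2)^(54.3/26) + 507·(1/2)^(36.2/26) + 507·(1/2)^(18.1/26)
      = 119.21 + 193.14 + 312.93 ≈ 625.28 mg.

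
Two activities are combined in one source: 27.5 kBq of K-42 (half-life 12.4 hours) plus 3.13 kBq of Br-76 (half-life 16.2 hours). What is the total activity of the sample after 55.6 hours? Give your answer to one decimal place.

1.5 kBq

K-42: 27.5 × (1/2)^(55.6/12.4) = 27.5 × (1/2)^4.4839 ≈ 1.229 kBq.
Br-76: 3.13 × (1/2)^(55.6/16.2) = 3.13 × (1/2)^3.4321 ≈ 0.28999 kBq.
Total = 1.229 + 0.28999 ≈ 1.519 kBq.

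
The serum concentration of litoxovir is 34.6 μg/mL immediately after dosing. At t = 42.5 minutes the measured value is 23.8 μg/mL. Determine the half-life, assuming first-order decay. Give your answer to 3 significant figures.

A/A₀ = 23.8/34.6 ≈ 0.68786.
n = log₂(1.4538) ≈ 0.53981 half-lives elapsed in 42.5 minutes.
t½ = 42.5/0.53981 ≈ 78.731 minutes.

78.7 minutes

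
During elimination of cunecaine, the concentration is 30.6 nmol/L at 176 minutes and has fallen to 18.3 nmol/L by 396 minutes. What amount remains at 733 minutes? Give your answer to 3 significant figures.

Over Δt = 396 − 176 = 220 minutes, the level fell by a factor of 30.6/18.3 ≈ 1.6721.
n = log₂(1.6721) ≈ 0.74169 half-lives, so t½ = 220/0.74169 ≈ 296.62 minutes.
From t = 396 to t = 733: 18.3 × (1/2)^((733−396)/296.62) ≈ 8.3261 nmol/L.

8.33 nmol/L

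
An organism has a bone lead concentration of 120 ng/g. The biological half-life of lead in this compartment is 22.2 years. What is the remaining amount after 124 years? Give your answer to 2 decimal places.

2.50 ng/g

Number of half-lives: n = 124/22.2 ≈ 5.5856.
Remaining = 120 × (1/2)^5.5856 = 120 × 0.020824 ≈ 2.4989 ng/g.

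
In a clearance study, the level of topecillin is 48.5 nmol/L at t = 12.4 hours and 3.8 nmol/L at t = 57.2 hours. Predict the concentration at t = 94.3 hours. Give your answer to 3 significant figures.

Over Δt = 57.2 − 12.4 = 44.8 hours, the level fell by a factor of 48.5/3.8 ≈ 12.763.
n = log₂(12.763) ≈ 3.6739 half-lives, so t½ = 44.8/3.6739 ≈ 12.194 hours.
From t = 57.2 to t = 94.3: 3.8 × (1/2)^((94.3−57.2)/12.194) ≈ 0.46122 nmol/L.

0.461 nmol/L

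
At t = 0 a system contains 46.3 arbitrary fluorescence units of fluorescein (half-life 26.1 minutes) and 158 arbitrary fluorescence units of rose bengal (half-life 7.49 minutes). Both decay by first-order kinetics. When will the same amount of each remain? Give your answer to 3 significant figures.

Set 46.3·(1/2)^(t/26.1) = 158·(1/2)^(t/7.49).
Taking log₂: log₂(46.3/158) = t·(1/26.1 − 1/7.49).
log₂(0.29304) = -1.7708; 1/26.1 − 1/7.49 = -0.095197.
t = -1.7708 / -0.095197 ≈ 18.602 minutes.

18.6 minutes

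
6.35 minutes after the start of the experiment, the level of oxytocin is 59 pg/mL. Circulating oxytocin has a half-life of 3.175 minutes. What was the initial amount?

236 pg/mL

Number of half-lives elapsed: n = 6.35/3.175 ≈ 2.
A₀ = A × 2^n = 59 × 2^2 = 59 × 4 ≈ 236 pg/mL.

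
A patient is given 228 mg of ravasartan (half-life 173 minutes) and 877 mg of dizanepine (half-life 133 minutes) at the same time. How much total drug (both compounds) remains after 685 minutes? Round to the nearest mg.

ravasartan: 228 × (1/2)^(685/173) = 228 × (1/2)^3.9595 ≈ 14.655 mg.
dizanepine: 877 × (1/2)^(685/133) = 877 × (1/2)^5.1504 ≈ 24.693 mg.
Total = 14.655 + 24.693 ≈ 39.349 mg.

39 mg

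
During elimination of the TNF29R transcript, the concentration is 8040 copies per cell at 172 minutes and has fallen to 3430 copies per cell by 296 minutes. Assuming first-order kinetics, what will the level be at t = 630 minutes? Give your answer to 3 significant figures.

Over Δt = 296 − 172 = 124 minutes, the level fell by a factor of 8040/3430 ≈ 2.344.
n = log₂(2.344) ≈ 1.229 half-lives, so t½ = 124/1.229 ≈ 100.9 minutes.
From t = 296 to t = 630: 3430 × (1/2)^((630−296)/100.9) ≈ 345.77 copies per cell.

346 copies per cell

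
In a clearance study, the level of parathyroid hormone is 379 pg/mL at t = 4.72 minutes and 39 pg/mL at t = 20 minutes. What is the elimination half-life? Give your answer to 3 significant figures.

4.66 minutes

Over Δt = 20 − 4.72 = 15.28 minutes, the level fell by a factor of 379/39 ≈ 9.7179.
n = log₂(9.7179) ≈ 3.2807 half-lives, so t½ = 15.28/3.2807 ≈ 4.6576 minutes.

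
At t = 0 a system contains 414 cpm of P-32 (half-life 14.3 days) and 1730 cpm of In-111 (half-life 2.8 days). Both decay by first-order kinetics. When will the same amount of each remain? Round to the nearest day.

Set 414·(1/2)^(t/14.3) = 1730·(1/2)^(t/2.8).
Taking log₂: log₂(414/1730) = t·(1/14.3 − 1/2.8).
log₂(0.23931) = -2.0631; 1/14.3 − 1/2.8 = -0.28721.
t = -2.0631 / -0.28721 ≈ 7.1831 days.

7 days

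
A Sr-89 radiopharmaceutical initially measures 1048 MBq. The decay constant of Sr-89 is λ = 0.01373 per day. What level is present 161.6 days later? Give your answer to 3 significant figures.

114 MBq

t½ = ln 2 / λ = 0.69315 / 0.01373 ≈ 50.484 days.
Number of half-lives: n = 161.6/50.484 ≈ 3.201.
Remaining = 1048 × (1/2)^3.201 = 1048 × 0.10874 ≈ 113.96 MBq.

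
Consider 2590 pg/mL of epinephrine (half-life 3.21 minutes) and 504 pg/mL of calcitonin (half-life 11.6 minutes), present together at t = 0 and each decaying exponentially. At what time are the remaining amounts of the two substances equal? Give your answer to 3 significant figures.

10.5 minutes

Set 2590·(1/2)^(t/3.21) = 504·(1/2)^(t/11.6).
Taking log₂: log₂(2590/504) = t·(1/3.21 − 1/11.6).
log₂(5.1389) = 2.3615; 1/3.21 − 1/11.6 = 0.22532.
t = 2.3615 / 0.22532 ≈ 10.48 minutes.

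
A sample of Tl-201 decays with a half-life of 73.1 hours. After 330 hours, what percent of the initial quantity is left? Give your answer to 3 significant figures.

4.38%

n = 330/73.1 ≈ 4.5144 half-lives.
Fraction remaining = (1/2)^4.5144 ≈ 0.043756, i.e. 4.3756%.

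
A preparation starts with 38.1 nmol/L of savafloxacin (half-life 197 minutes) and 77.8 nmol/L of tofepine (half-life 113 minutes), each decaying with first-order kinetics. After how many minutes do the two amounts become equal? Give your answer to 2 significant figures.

Set 38.1·(1/2)^(t/197) = 77.8·(1/2)^(t/113).
Taking log₂: log₂(38.1/77.8) = t·(1/197 − 1/113).
log₂(0.48972) = -1.03; 1/197 − 1/113 = -0.0037734.
t = -1.03 / -0.0037734 ≈ 272.96 minutes.

270 minutes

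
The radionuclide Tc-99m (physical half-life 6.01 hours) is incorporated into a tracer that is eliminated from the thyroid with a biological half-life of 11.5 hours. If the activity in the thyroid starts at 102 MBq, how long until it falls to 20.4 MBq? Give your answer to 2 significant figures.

1/t_eff = 1/t_phys + 1/t_biol = 1/6.01 + 1/11.5 = 0.25335 per hour.
t_eff = 6.01 × 11.5 / (6.01 + 11.5) ≈ 3.9472 hours.
n = log₂(102/20.4) ≈ 2.3219; t = 2.3219 × 3.9472 ≈ 9.1651 hours.

9.2 hours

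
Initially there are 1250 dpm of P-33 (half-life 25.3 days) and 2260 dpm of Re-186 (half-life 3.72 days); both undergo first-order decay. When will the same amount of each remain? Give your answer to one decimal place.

Set 1250·(1/2)^(t/25.3) = 2260·(1/2)^(t/3.72).
Taking log₂: log₂(1250/2260) = t·(1/25.3 − 1/3.72).
log₂(0.5531) = -0.85439; 1/25.3 − 1/3.72 = -0.22929.
t = -0.85439 / -0.22929 ≈ 3.7262 days.

3.7 days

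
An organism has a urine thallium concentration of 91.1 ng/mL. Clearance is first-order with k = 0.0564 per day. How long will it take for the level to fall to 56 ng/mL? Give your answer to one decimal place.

t½ = ln 2 / k = 0.69315 / 0.0564 ≈ 12.29 days.
Fraction remaining = 56/91.1 ≈ 0.61471.
n = log₂(91.1/56) = ln(1.6268)/ln 2 ≈ 0.70202 half-lives.
t = n × t½ = 0.70202 × 12.29 ≈ 8.6278 days.

8.6 days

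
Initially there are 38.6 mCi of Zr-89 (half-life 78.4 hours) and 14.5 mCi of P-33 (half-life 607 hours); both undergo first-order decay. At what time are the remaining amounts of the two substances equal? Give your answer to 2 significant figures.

130 hours

Set 38.6·(1/2)^(t/78.4) = 14.5·(1/2)^(t/607).
Taking log₂: log₂(38.6/14.5) = t·(1/78.4 − 1/607).
log₂(2.6621) = 1.4125; 1/78.4 − 1/607 = 0.011108.
t = 1.4125 / 0.011108 ≈ 127.17 hours.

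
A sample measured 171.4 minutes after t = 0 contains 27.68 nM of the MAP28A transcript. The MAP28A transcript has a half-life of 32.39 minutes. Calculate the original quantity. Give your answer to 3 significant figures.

Number of half-lives elapsed: n = 171.4/32.39 ≈ 5.2918.
A₀ = A × 2^n = 27.68 × 2^5.2918 = 27.68 × 39.172 ≈ 1084.3 nM.

1080 nM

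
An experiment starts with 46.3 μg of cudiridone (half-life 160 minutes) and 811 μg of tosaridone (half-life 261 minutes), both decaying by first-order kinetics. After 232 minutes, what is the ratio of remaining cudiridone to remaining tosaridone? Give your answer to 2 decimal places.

cudiridone: 46.3 × (1/2)^(232/160) = 46.3 × (1/2)^1.45 ≈ 16.947 μg.
tosaridone: 811 × (1/2)^(232/261) = 811 × (1/2)^0.88889 ≈ 437.96 μg.
Ratio ≈ 16.947 / 437.96 ≈ 0.038694.

0.04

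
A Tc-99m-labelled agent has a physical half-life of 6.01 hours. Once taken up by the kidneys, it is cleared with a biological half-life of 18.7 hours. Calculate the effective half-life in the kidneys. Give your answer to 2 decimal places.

4.55 hours

1/t_eff = 1/t_phys + 1/t_biol = 1/6.01 + 1/18.7 = 0.21987 per hour.
t_eff = 6.01 × 18.7 / (6.01 + 18.7) ≈ 4.5482 hours.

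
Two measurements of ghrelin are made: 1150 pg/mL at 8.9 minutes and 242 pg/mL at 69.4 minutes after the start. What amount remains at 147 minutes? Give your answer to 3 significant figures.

32.8 pg/mL

Over Δt = 69.4 − 8.9 = 60.5 minutes, the level fell by a factor of 1150/242 ≈ 4.7521.
n = log₂(4.7521) ≈ 2.2486 half-lives, so t½ = 60.5/2.2486 ≈ 26.906 minutes.
From t = 69.4 to t = 147: 242 × (1/2)^((147−69.4)/26.906) ≈ 32.781 pg/mL.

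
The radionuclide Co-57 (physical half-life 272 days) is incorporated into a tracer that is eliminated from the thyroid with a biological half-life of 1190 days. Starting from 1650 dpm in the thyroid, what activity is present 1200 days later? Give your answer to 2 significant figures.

39 dpm

1/t_eff = 1/t_phys + 1/t_biol = 1/272 + 1/1190 = 0.0045168 per day.
t_eff = 272 × 1190 / (272 + 1190) ≈ 221.4 days.
Remaining = 1650 × (1/2)^(1200/221.4) = 1650 × (1/2)^5.4202 ≈ 38.535 dpm.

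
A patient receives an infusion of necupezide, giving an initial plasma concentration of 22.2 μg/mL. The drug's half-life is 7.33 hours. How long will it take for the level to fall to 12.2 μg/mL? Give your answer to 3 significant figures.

Fraction remaining = 12.2/22.2 ≈ 0.54955.
n = log₂(22.2/12.2) = ln(1.8197)/ln 2 ≈ 0.86368 half-lives.
t = n × t½ = 0.86368 × 7.33 ≈ 6.3308 hours.

6.33 hours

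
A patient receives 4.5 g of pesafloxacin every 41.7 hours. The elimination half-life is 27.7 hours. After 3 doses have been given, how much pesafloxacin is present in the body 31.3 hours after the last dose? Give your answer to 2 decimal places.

The 3 doses were given 114.7, 73, 31.3 hours ago.
Total = 4.5·(1/2)^(114.7/27.7) + 4.5·(1/2)^(73/27.7) + 4.5·(1/2)^(31.3/27.7)
      = 0.2551 + 0.72424 + 2.0562 ≈ 3.0355 g.

3.04 g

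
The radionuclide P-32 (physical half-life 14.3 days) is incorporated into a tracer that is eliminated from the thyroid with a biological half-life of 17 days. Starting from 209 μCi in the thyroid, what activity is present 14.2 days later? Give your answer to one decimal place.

1/t_eff = 1/t_phys + 1/t_biol = 1/14.3 + 1/17 = 0.12875 per day.
t_eff = 14.3 × 17 / (14.3 + 17) ≈ 7.7668 days.
Remaining = 209 × (1/2)^(14.2/7.7668) = 209 × (1/2)^1.8283 ≈ 58.854 μCi.

58.9 μCi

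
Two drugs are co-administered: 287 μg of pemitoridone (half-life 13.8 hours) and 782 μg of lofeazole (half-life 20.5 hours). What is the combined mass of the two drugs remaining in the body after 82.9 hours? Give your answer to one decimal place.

51.9 μg

pemitoridone: 287 × (1/2)^(82.9/13.8) = 287 × (1/2)^6.0072 ≈ 4.4619 μg.
lofeazole: 782 × (1/2)^(82.9/20.5) = 782 × (1/2)^4.0439 ≈ 47.41 μg.
Total = 4.4619 + 47.41 ≈ 51.872 μg.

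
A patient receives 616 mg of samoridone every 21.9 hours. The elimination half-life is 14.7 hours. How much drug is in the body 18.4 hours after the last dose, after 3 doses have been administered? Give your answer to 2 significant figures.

The 3 doses were given 62.2, 40.3, 18.4 hours ago.
Total = 616·(1/2)^(62.2/14.7) + 616·(1/2)^(40.3/14.7) + 616·(1/2)^(18.4/14.7)
      = 32.797 + 92.11 + 258.69 ≈ 383.6 mg.

380 mg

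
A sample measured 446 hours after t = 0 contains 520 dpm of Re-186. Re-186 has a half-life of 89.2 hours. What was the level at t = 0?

16640 dpm

Number of half-lives elapsed: n = 446/89.2 ≈ 5.
A₀ = A × 2^n = 520 × 2^5 = 520 × 32 ≈ 16640 dpm.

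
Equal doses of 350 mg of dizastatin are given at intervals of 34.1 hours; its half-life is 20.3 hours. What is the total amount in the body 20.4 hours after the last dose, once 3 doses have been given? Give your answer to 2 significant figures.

250 mg

The 3 doses were given 88.6, 54.5, 20.4 hours ago.
Total = 350·(1/2)^(88.6/20.3) + 350·(1/2)^(54.5/20.3) + 350·(1/2)^(20.4/20.3)
      = 16.991 + 54.436 + 174.4 ≈ 245.83 mg.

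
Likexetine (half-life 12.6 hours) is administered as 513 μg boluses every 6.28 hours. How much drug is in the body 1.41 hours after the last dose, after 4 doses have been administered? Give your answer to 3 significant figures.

1220 μg

The 4 doses were given 20.25, 13.97, 7.69, 1.41 hours ago.
Total = 513·(1/2)^(20.25/12.6) + 513·(1/2)^(13.97/12.6) + 513·(1/2)^(7.69/12.6) + 513·(1/2)^(1.41/12.6)
      = 168.39 + 237.88 + 336.04 + 474.71 ≈ 1217 μg.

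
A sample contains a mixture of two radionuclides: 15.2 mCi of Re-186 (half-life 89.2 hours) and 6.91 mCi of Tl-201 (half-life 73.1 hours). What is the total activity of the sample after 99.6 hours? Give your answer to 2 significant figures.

Re-186: 15.2 × (1/2)^(99.6/89.2) = 15.2 × (1/2)^1.1166 ≈ 7.01 mCi.
Tl-201: 6.91 × (1/2)^(99.6/73.1) = 6.91 × (1/2)^1.3625 ≈ 2.6873 mCi.
Total = 7.01 + 2.6873 ≈ 9.6973 mCi.

9.7 mCi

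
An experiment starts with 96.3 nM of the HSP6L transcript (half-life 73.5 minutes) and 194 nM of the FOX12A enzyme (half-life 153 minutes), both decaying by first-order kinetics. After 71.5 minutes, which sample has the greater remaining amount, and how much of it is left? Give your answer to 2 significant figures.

HSP6L transcript: 96.3 × (1/2)^0.97279 ≈ 49.067 nM.
FOX12A enzyme: 194 × (1/2)^0.46732 ≈ 140.32 nM.
FOX12A enzyme has more remaining, at ≈ 140.32 nM.

FOX12A enzyme, 140 nM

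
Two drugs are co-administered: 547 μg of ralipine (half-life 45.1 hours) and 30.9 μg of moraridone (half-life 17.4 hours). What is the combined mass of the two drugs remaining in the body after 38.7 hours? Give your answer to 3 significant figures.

ralipine: 547 × (1/2)^(38.7/45.1) = 547 × (1/2)^0.85809 ≈ 301.77 μg.
moraridone: 30.9 × (1/2)^(38.7/17.4) = 30.9 × (1/2)^2.2241 ≈ 6.6134 μg.
Total = 301.77 + 6.6134 ≈ 308.38 μg.

308 μg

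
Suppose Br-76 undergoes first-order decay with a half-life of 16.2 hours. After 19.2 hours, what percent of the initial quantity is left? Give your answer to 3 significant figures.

44.0%

n = 19.2/16.2 ≈ 1.1852 half-lives.
Fraction remaining = (1/2)^1.1852 ≈ 0.43977, i.e. 43.977%.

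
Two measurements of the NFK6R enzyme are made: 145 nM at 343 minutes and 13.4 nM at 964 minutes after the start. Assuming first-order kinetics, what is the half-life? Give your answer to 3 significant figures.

Over Δt = 964 − 343 = 621 minutes, the level fell by a factor of 145/13.4 ≈ 10.821.
n = log₂(10.821) ≈ 3.4357 half-lives, so t½ = 621/3.4357 ≈ 180.75 minutes.

181 minutes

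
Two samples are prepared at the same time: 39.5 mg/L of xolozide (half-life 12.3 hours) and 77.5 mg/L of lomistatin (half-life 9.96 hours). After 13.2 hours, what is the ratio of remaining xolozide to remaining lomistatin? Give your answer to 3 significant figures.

xolozide: 39.5 × (1/2)^(13.2/12.3) = 39.5 × (1/2)^1.0732 ≈ 18.773 mg/L.
lomistatin: 77.5 × (1/2)^(13.2/9.96) = 77.5 × (1/2)^1.3253 ≈ 30.928 mg/L.
Ratio ≈ 18.773 / 30.928 ≈ 0.60701.

0.607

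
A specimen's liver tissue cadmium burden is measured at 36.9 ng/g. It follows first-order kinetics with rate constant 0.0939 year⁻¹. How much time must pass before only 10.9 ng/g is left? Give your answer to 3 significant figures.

13.0 years

t½ = ln 2 / λ = 0.69315 / 0.0939 ≈ 7.3818 years.
Fraction remaining = 10.9/36.9 ≈ 0.29539.
n = log₂(36.9/10.9) = ln(3.3853)/ln 2 ≈ 1.7593 half-lives.
t = n × t½ = 1.7593 × 7.3818 ≈ 12.987 years.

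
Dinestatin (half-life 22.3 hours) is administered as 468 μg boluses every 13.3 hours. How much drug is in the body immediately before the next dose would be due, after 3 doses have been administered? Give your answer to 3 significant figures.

The 3 doses were given 39.9, 26.6, 13.3 hours ago.
Total = 468·(1/2)^(39.9/22.3) + 468·(1/2)^(26.6/22.3) + 468·(1/2)^(13.3/22.3)
      = 135.4 + 204.72 + 309.53 ≈ 649.66 μg.

650 μg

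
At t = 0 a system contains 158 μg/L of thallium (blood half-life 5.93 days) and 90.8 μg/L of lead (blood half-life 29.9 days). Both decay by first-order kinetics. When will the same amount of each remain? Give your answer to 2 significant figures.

5.9 days

Set 158·(1/2)^(t/5.93) = 90.8·(1/2)^(t/29.9).
Taking log₂: log₂(158/90.8) = t·(1/5.93 − 1/29.9).
log₂(1.7401) = 0.79916; 1/5.93 − 1/29.9 = 0.13519.
t = 0.79916 / 0.13519 ≈ 5.9114 days.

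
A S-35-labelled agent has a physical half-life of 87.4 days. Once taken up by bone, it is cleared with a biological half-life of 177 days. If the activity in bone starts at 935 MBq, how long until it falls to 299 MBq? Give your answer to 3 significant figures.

96.2 days

1/t_eff = 1/t_phys + 1/t_biol = 1/87.4 + 1/177 = 0.017091 per day.
t_eff = 87.4 × 177 / (87.4 + 177) ≈ 58.509 days.
n = log₂(935/299) ≈ 1.6448; t = 1.6448 × 58.509 ≈ 96.237 days.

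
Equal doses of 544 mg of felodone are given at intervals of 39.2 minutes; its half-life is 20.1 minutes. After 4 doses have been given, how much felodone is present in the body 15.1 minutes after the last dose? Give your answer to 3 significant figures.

The 4 doses were given 132.7, 93.5, 54.3, 15.1 minutes ago.
Total = 544·(1/2)^(132.7/20.1) + 544·(1/2)^(93.5/20.1) + 544·(1/2)^(54.3/20.1) + 544·(1/2)^(15.1/20.1)
      = 5.6002 + 21.641 + 83.631 + 323.19 ≈ 434.06 mg.

434 mg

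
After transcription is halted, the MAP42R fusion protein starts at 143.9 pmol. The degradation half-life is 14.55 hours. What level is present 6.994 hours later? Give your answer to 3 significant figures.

103 pmol

Number of half-lives: n = 6.994/14.55 ≈ 0.48069.
Remaining = 143.9 × (1/2)^0.48069 = 143.9 × 0.71664 ≈ 103.12 pmol.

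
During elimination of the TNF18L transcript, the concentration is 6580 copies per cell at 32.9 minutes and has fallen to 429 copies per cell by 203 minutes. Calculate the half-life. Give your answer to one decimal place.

Over Δt = 203 − 32.9 = 170.1 minutes, the level fell by a factor of 6580/429 ≈ 15.338.
n = log₂(15.338) ≈ 3.939 half-lives, so t½ = 170.1/3.939 ≈ 43.183 minutes.

43.2 minutes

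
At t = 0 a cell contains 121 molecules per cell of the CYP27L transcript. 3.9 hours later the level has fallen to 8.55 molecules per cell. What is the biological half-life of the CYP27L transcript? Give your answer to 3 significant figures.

1.02 hours

A/A₀ = 8.55/121 ≈ 0.070661.
n = log₂(14.152) ≈ 3.8229 half-lives elapsed in 3.9 hours.
t½ = 3.9/3.8229 ≈ 1.0202 hours.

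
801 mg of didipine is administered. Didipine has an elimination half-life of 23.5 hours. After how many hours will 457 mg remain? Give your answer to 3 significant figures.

Fraction remaining = 457/801 ≈ 0.57054.
n = log₂(801/457) = ln(1.7527)/ln 2 ≈ 0.80961 half-lives.
t = n × t½ = 0.80961 × 23.5 ≈ 19.026 hours.

19.0 hours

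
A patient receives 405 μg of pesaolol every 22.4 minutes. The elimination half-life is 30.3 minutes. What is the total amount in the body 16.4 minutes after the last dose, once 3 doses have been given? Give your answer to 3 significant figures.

The 3 doses were given 61.2, 38.8, 16.4 minutes ago.
Total = 405·(1/2)^(61.2/30.3) + 405·(1/2)^(38.8/30.3) + 405·(1/2)^(16.4/30.3)
      = 99.87 + 166.72 + 278.31 ≈ 544.89 μg.

545 μg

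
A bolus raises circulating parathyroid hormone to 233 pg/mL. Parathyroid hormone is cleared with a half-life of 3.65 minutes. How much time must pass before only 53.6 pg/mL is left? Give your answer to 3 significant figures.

7.74 minutes

Fraction remaining = 53.6/233 ≈ 0.23004.
n = log₂(233/53.6) = ln(4.347)/ln 2 ≈ 2.12 half-lives.
t = n × t½ = 2.12 × 3.65 ≈ 7.7381 minutes.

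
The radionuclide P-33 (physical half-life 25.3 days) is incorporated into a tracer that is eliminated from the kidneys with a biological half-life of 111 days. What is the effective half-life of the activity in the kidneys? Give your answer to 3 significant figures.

20.6 days

1/t_eff = 1/t_phys + 1/t_biol = 1/25.3 + 1/111 = 0.048535 per day.
t_eff = 25.3 × 111 / (25.3 + 111) ≈ 20.604 days.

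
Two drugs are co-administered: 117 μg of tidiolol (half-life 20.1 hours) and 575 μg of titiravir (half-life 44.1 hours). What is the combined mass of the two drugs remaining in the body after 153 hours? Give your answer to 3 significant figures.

tidiolol: 117 × (1/2)^(153/20.1) = 117 × (1/2)^7.6119 ≈ 0.59809 μg.
titiravir: 575 × (1/2)^(153/44.1) = 575 × (1/2)^3.4694 ≈ 51.913 μg.
Total = 0.59809 + 51.913 ≈ 52.511 μg.

52.5 μg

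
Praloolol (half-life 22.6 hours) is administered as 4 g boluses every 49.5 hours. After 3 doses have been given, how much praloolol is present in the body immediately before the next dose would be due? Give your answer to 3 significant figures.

The 3 doses were given 148.5, 99, 49.5 hours ago.
Total = 4·(1/2)^(148.5/22.6) + 4·(1/2)^(99/22.6) + 4·(1/2)^(49.5/22.6)
      = 0.042078 + 0.19204 + 0.87644 ≈ 1.1106 g.

1.11 g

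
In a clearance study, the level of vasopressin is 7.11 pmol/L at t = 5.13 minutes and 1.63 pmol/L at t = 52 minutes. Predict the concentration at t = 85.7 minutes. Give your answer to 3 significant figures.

Over Δt = 52 − 5.13 = 46.87 minutes, the level fell by a factor of 7.11/1.63 ≈ 4.362.
n = log₂(4.362) ≈ 2.125 half-lives, so t½ = 46.87/2.125 ≈ 22.057 minutes.
From t = 52 to t = 85.7: 1.63 × (1/2)^((85.7−52)/22.057) ≈ 0.56526 pmol/L.

0.565 pmol/L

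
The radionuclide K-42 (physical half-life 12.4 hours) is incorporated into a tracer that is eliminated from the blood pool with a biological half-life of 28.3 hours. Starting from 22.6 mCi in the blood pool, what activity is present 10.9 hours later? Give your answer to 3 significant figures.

9.41 mCi

1/t_eff = 1/t_phys + 1/t_biol = 1/12.4 + 1/28.3 = 0.11598 per hour.
t_eff = 12.4 × 28.3 / (12.4 + 28.3) ≈ 8.6221 hours.
Remaining = 22.6 × (1/2)^(10.9/8.6221) = 22.6 × (1/2)^1.2642 ≈ 9.4091 mCi.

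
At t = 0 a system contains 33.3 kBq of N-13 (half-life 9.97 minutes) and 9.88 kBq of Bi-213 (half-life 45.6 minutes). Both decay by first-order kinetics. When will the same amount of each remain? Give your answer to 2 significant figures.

Set 33.3·(1/2)^(t/9.97) = 9.88·(1/2)^(t/45.6).
Taking log₂: log₂(33.3/9.88) = t·(1/9.97 − 1/45.6).
log₂(3.3704) = 1.7529; 1/9.97 − 1/45.6 = 0.078371.
t = 1.7529 / 0.078371 ≈ 22.367 minutes.

22 minutes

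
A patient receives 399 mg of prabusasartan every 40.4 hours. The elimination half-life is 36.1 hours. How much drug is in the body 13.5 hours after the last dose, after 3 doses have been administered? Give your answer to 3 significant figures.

515 mg

The 3 doses were given 94.3, 53.9, 13.5 hours ago.
Total = 399·(1/2)^(94.3/36.1) + 399·(1/2)^(53.9/36.1) + 399·(1/2)^(13.5/36.1)
      = 65.257 + 141.75 + 307.89 ≈ 514.9 mg.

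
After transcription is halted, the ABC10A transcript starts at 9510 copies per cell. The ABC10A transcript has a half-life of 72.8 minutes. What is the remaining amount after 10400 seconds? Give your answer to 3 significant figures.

Convert the elapsed time: 10400 seconds = 173.333 minutes.
Number of half-lives: n = 173.333/72.8 ≈ 2.381.
Remaining = 9510 × (1/2)^2.381 = 9510 × 0.19198 ≈ 1825.8 copies per cell.

1830 copies per cell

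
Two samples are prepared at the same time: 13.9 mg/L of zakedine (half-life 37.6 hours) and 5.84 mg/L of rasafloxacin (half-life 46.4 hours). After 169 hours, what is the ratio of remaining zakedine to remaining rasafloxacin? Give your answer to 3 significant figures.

zakedine: 13.9 × (1/2)^(169/37.6) = 13.9 × (1/2)^4.4947 ≈ 0.61657 mg/L.
rasafloxacin: 5.84 × (1/2)^(169/46.4) = 5.84 × (1/2)^3.6422 ≈ 0.46772 mg/L.
Ratio ≈ 0.61657 / 0.46772 ≈ 1.3182.

1.32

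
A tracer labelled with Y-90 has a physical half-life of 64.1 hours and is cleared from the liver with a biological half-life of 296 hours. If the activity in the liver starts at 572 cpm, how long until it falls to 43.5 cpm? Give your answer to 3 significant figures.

1/t_eff = 1/t_phys + 1/t_biol = 1/64.1 + 1/296 = 0.018979 per hour.
t_eff = 64.1 × 296 / (64.1 + 296) ≈ 52.69 hours.
n = log₂(572/43.5) ≈ 3.7169; t = 3.7169 × 52.69 ≈ 195.84 hours.

196 hours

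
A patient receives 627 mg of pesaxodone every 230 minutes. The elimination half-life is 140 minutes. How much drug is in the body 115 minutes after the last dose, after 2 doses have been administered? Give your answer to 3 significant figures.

The 2 doses were given 345, 115 minutes ago.
Total = 627·(1/2)^(345/140) + 627·(1/2)^(115/140)
      = 113.62 + 354.81 ≈ 468.42 mg.

468 mg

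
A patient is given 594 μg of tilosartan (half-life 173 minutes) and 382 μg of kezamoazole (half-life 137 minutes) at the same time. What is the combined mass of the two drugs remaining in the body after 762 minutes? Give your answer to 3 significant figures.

tilosartan: 594 × (1/2)^(762/173) = 594 × (1/2)^4.4046 ≈ 28.045 μg.
kezamoazole: 382 × (1/2)^(762/137) = 382 × (1/2)^5.562 ≈ 8.0858 μg.
Total = 28.045 + 8.0858 ≈ 36.131 μg.

36.1 μg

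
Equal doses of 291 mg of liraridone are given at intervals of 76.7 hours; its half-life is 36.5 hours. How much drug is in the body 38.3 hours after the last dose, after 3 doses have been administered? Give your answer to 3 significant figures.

181 mg

The 3 doses were given 191.7, 115, 38.3 hours ago.
Total = 291·(1/2)^(191.7/36.5) + 291·(1/2)^(115/36.5) + 291·(1/2)^(38.3/36.5)
      = 7.636 + 32.767 + 140.61 ≈ 181.01 mg.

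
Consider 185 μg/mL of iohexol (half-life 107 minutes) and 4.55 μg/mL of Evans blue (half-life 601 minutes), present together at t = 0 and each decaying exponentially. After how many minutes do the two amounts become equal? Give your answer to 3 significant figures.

Set 185·(1/2)^(t/107) = 4.55·(1/2)^(t/601).
Taking log₂: log₂(185/4.55) = t·(1/107 − 1/601).
log₂(40.659) = 5.3455; 1/107 − 1/601 = 0.0076819.
t = 5.3455 / 0.0076819 ≈ 695.86 minutes.

696 minutes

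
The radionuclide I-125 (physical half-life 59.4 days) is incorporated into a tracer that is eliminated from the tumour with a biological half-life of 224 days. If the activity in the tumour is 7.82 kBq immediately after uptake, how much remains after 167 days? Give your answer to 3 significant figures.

1/t_eff = 1/t_phys + 1/t_biol = 1/59.4 + 1/224 = 0.021299 per day.
t_eff = 59.4 × 224 / (59.4 + 224) ≈ 46.95 days.
Remaining = 7.82 × (1/2)^(167/46.95) = 7.82 × (1/2)^3.557 ≈ 0.66443 kBq.

0.664 kBq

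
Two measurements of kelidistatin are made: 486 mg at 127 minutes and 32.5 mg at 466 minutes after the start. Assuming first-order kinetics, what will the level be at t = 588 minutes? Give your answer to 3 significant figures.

Over Δt = 466 − 127 = 339 minutes, the level fell by a factor of 486/32.5 ≈ 14.954.
n = log₂(14.954) ≈ 3.9024 half-lives, so t½ = 339/3.9024 ≈ 86.869 minutes.
From t = 466 to t = 588: 32.5 × (1/2)^((588−466)/86.869) ≈ 12.278 mg.

12.3 mg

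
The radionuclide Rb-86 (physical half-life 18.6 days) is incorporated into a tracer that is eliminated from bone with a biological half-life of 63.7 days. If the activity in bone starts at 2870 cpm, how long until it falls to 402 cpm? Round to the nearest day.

41 days

1/t_eff = 1/t_phys + 1/t_biol = 1/18.6 + 1/63.7 = 0.069462 per day.
t_eff = 18.6 × 63.7 / (18.6 + 63.7) ≈ 14.396 days.
n = log₂(2870/402) ≈ 2.8358; t = 2.8358 × 14.396 ≈ 40.825 days.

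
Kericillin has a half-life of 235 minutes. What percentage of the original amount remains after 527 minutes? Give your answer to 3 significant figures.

n = 527/235 ≈ 2.2426 half-lives.
Fraction remaining = (1/2)^2.2426 ≈ 0.21131, i.e. 21.131%.

21.1%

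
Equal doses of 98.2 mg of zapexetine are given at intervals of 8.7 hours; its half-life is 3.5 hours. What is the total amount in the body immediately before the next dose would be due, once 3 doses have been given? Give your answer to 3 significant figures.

21.2 mg

The 3 doses were given 26.1, 17.4, 8.7 hours ago.
Total = 98.2·(1/2)^(26.1/3.5) + 98.2·(1/2)^(17.4/3.5) + 98.2·(1/2)^(8.7/3.5)
      = 0.55884 + 3.1301 + 17.532 ≈ 21.221 mg.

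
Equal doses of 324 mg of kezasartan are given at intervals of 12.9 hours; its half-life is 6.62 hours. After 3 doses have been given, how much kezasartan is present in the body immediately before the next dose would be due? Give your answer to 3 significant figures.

The 3 doses were given 38.7, 25.8, 12.9 hours ago.
Total = 324·(1/2)^(38.7/6.62) + 324·(1/2)^(25.8/6.62) + 324·(1/2)^(12.9/6.62)
      = 5.6331 + 21.744 + 83.936 ≈ 111.31 mg.

111 mg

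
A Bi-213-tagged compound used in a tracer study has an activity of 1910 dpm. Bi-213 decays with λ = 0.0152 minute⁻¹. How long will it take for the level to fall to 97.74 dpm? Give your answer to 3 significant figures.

t½ = ln 2 / λ = 0.69315 / 0.0152 ≈ 45.602 minutes.
Fraction remaining = 97.74/1910 ≈ 0.051173.
n = log₂(1910/97.74) = ln(19.542)/ln 2 ≈ 4.2885 half-lives.
t = n × t½ = 4.2885 × 45.602 ≈ 195.56 minutes.

196 minutes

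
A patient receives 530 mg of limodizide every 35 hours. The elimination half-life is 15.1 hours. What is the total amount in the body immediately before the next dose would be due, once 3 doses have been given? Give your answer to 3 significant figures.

132 mg

The 3 doses were given 105, 70, 35 hours ago.
Total = 530·(1/2)^(105/15.1) + 530·(1/2)^(70/15.1) + 530·(1/2)^(35/15.1)
      = 4.2758 + 21.319 + 106.3 ≈ 131.89 mg.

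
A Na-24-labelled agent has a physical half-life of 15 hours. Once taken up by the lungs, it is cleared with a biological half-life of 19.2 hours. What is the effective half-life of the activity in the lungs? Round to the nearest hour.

8 hours

1/t_eff = 1/t_phys + 1/t_biol = 1/15 + 1/19.2 = 0.11875 per hour.
t_eff = 15 × 19.2 / (15 + 19.2) ≈ 8.4211 hours.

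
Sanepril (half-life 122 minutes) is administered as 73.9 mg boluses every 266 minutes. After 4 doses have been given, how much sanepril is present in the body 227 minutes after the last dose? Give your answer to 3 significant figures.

26.0 mg

The 4 doses were given 1025, 759, 493, 227 minutes ago.
Total = 73.9·(1/2)^(1025/122) + 73.9·(1/2)^(759/122) + 73.9·(1/2)^(493/122) + 73.9·(1/2)^(227/122)
      = 0.21852 + 0.99047 + 4.4894 + 20.348 ≈ 26.047 mg.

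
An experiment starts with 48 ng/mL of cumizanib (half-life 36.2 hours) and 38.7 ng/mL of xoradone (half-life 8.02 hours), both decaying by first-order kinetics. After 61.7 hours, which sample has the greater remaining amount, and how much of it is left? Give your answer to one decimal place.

cumizanib: 48 × (1/2)^1.7044 ≈ 14.729 ng/mL.
xoradone: 38.7 × (1/2)^7.6933 ≈ 0.18699 ng/mL.
Cumizanib has more remaining, at ≈ 14.729 ng/mL.

cumizanib, 14.7 ng/mL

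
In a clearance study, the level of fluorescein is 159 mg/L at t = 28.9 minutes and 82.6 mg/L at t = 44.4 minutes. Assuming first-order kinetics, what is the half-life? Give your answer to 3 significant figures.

16.4 minutes

Over Δt = 44.4 − 28.9 = 15.5 minutes, the level fell by a factor of 159/82.6 ≈ 1.9249.
n = log₂(1.9249) ≈ 0.94481 half-lives, so t½ = 15.5/0.94481 ≈ 16.405 minutes.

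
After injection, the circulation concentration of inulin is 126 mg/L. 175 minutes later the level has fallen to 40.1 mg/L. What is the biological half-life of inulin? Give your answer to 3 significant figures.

106 minutes

A/A₀ = 40.1/126 ≈ 0.31825.
n = log₂(3.1421) ≈ 1.6517 half-lives elapsed in 175 minutes.
t½ = 175/1.6517 ≈ 105.95 minutes.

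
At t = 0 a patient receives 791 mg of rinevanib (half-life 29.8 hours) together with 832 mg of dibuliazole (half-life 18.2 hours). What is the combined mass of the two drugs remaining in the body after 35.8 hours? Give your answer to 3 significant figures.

557 mg

rinevanib: 791 × (1/2)^(35.8/29.8) = 791 × (1/2)^1.2013 ≈ 343.98 mg.
dibuliazole: 832 × (1/2)^(35.8/18.2) = 832 × (1/2)^1.967 ≈ 212.81 mg.
Total = 343.98 + 212.81 ≈ 556.79 mg.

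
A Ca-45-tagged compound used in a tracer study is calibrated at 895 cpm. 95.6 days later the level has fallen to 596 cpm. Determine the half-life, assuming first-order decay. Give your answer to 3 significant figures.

163 days

A/A₀ = 596/895 ≈ 0.66592.
n = log₂(1.5017) ≈ 0.58658 half-lives elapsed in 95.6 days.
t½ = 95.6/0.58658 ≈ 162.98 days.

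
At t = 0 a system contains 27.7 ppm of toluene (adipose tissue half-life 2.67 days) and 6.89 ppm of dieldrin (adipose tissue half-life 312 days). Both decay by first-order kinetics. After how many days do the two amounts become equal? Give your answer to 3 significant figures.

Set 27.7·(1/2)^(t/2.67) = 6.89·(1/2)^(t/312).
Taking log₂: log₂(27.7/6.89) = t·(1/2.67 − 1/312).
log₂(4.0203) = 2.0073; 1/2.67 − 1/312 = 0.37133.
t = 2.0073 / 0.37133 ≈ 5.4058 days.

5.41 days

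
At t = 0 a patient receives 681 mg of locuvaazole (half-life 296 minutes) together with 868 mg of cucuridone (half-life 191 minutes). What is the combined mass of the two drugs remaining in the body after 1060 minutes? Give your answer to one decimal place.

75.4 mg

locuvaazole: 681 × (1/2)^(1060/296) = 681 × (1/2)^3.5811 ≈ 56.903 mg.
cucuridone: 868 × (1/2)^(1060/191) = 868 × (1/2)^5.5497 ≈ 18.53 mg.
Total = 56.903 + 18.53 ≈ 75.433 mg.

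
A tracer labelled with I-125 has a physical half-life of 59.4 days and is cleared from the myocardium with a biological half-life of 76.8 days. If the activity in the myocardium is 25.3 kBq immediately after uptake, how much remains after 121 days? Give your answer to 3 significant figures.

2.07 kBq

1/t_eff = 1/t_phys + 1/t_biol = 1/59.4 + 1/76.8 = 0.029856 per day.
t_eff = 59.4 × 76.8 / (59.4 + 76.8) ≈ 33.494 days.
Remaining = 25.3 × (1/2)^(121/33.494) = 25.3 × (1/2)^3.6126 ≈ 2.0684 kBq.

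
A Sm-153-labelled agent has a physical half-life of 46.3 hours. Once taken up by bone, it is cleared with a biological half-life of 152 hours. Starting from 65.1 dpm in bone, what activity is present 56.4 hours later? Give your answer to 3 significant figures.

21.6 dpm

1/t_eff = 1/t_phys + 1/t_biol = 1/46.3 + 1/152 = 0.028177 per hour.
t_eff = 46.3 × 152 / (46.3 + 152) ≈ 35.49 hours.
Remaining = 65.1 × (1/2)^(56.4/35.49) = 65.1 × (1/2)^1.5892 ≈ 21.636 dpm.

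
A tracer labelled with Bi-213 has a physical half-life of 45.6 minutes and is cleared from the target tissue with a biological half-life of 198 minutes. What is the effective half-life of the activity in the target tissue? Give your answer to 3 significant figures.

1/t_eff = 1/t_phys + 1/t_biol = 1/45.6 + 1/198 = 0.02698 per minute.
t_eff = 45.6 × 198 / (45.6 + 198) ≈ 37.064 minutes.

37.1 minutes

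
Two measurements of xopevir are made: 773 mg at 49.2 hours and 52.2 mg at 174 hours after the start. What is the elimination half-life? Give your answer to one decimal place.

Over Δt = 174 − 49.2 = 124.8 hours, the level fell by a factor of 773/52.2 ≈ 14.808.
n = log₂(14.808) ≈ 3.8883 half-lives, so t½ = 124.8/3.8883 ≈ 32.096 hours.

32.1 hours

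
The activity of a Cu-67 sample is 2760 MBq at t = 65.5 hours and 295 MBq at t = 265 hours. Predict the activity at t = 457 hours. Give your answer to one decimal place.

Over Δt = 265 − 65.5 = 199.5 hours, the level fell by a factor of 2760/295 ≈ 9.3559.
n = log₂(9.3559) ≈ 3.2259 half-lives, so t½ = 199.5/3.2259 ≈ 61.844 hours.
From t = 265 to t = 457: 295 × (1/2)^((457−265)/61.844) ≈ 34.296 MBq.

34.3 MBq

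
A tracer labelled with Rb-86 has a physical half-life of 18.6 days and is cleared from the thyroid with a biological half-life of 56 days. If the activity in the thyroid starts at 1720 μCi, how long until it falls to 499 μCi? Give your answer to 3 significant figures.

1/t_eff = 1/t_phys + 1/t_biol = 1/18.6 + 1/56 = 0.071621 per day.
t_eff = 18.6 × 56 / (18.6 + 56) ≈ 13.962 days.
n = log₂(1720/499) ≈ 1.7853; t = 1.7853 × 13.962 ≈ 24.927 days.

24.9 days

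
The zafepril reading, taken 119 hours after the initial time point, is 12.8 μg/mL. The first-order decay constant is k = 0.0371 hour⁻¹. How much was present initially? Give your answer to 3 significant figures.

t½ = ln 2 / k = 0.69315 / 0.0371 ≈ 18.683 hours.
Number of half-lives elapsed: n = 119/18.683 ≈ 6.3694.
A₀ = A × 2^n = 12.8 × 2^6.3694 = 12.8 × 82.674 ≈ 1058.2 μg/mL.

1060 μg/mL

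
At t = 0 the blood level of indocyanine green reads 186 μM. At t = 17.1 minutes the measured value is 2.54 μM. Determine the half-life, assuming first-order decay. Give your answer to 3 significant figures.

2.76 minutes

A/A₀ = 2.54/186 ≈ 0.013656.
n = log₂(73.228) ≈ 6.1943 half-lives elapsed in 17.1 minutes.
t½ = 17.1/6.1943 ≈ 2.7606 minutes.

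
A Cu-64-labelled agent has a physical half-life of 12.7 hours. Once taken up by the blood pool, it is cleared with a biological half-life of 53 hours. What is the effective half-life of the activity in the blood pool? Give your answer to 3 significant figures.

1/t_eff = 1/t_phys + 1/t_biol = 1/12.7 + 1/53 = 0.097608 per hour.
t_eff = 12.7 × 53 / (12.7 + 53) ≈ 10.245 hours.

10.2 hours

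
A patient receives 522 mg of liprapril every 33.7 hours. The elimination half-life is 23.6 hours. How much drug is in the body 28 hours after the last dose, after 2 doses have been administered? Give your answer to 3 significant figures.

315 mg

The 2 doses were given 61.7, 28 hours ago.
Total = 522·(1/2)^(61.7/23.6) + 522·(1/2)^(28/23.6)
      = 85.242 + 229.36 ≈ 314.6 mg.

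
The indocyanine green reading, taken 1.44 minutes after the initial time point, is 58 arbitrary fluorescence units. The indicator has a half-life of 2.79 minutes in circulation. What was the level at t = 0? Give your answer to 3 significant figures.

82.9 arbitrary fluorescence units

Number of half-lives elapsed: n = 1.44/2.79 ≈ 0.51613.
A₀ = A × 2^n = 58 × 2^0.51613 = 58 × 1.4301 ≈ 82.947 arbitrary fluorescence units.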